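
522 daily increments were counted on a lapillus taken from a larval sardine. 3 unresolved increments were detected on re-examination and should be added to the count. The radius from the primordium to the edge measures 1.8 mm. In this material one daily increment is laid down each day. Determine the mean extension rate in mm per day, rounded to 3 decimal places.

Adjusted count: 522 + 3 = 525 daily increments.
Extension rate ≈ 1.8 / 525 = 0.003 mm per day.

0.003 mm per day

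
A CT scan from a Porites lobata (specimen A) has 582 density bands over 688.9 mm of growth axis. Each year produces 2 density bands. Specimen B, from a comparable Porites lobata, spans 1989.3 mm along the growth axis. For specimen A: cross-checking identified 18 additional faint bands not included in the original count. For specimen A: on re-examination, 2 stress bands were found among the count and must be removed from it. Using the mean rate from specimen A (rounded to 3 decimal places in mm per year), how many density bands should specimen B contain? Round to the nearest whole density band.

1727 density bands

Specimen A: true density band count = 582 − 2 + 18 = 598.
Specimen A: dividing by 2 density bands per year: 598 / 2 = 299 years.
A: 688.9 mm over 299 years gives 688.9 / 299 ≈ 2.304 mm/yr.
Specimen B: 1989.3 mm / 2.304 mm per year = 863.41 years; at 2 density bands per year that is 863.41 × 2 ≈ 1727 density bands.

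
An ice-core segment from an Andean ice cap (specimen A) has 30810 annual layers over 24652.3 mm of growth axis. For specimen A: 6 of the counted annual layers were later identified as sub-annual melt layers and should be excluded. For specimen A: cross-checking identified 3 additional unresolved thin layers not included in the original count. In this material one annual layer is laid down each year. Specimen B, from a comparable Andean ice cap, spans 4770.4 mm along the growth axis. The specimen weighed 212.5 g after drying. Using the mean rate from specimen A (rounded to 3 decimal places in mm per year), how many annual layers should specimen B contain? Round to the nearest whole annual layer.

5963 annual layers

Specimen A: after corrections the count is 30810 − 6 + 3 = 30807 annual layers.
A: Extension rate ≈ 24652.3 / 30807 = 0.800 mm/yr.
For B, 4770.4 / 0.800 = 5963.00 years ≈ 5963 annual layers.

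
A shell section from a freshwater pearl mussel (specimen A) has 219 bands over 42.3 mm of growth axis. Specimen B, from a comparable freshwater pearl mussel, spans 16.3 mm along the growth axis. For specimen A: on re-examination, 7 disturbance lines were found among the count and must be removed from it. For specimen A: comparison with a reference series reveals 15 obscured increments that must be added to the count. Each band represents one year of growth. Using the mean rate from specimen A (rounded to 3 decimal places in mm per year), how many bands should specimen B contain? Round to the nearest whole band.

88 bands

Specimen A: true band count = 219 − 7 + 15 = 227.
A: Extension rate ≈ 42.3 / 227 = 0.186 mm per year.
For B, 16.3 / 0.186 = 87.63 years ≈ 88 bands.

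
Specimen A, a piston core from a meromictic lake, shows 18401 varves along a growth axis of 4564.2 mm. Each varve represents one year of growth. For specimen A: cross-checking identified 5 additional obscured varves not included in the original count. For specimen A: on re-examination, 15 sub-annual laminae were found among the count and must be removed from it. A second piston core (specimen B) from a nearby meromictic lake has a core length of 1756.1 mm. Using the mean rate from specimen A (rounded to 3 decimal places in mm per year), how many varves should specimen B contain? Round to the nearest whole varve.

Specimen A: after corrections the count is 18401 − 15 + 5 = 18391 varves.
A: 4564.2 mm over 18391 years gives 4564.2 / 18391 ≈ 0.248 mm/year.
B spans 1756.1 / 0.248 = 7081.05 years ≈ 7081 varves.

7081 varves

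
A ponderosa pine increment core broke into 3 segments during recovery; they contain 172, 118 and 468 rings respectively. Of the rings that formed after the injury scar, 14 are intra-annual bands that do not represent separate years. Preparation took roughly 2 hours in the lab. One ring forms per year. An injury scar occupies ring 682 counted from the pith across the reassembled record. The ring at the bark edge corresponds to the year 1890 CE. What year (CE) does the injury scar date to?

Total rings = 172 + 118 + 468 = 758.
Between ring 682 and the bark edge there are 758 − 682 = 76 rings.
Removing the 14 false rings leaves 76 − 14 = 62 true rings beyond the injury scar.
Counting back 62 years from 1890 CE places the injury scar in 1890 − 62 = 1828 CE.

1828 CE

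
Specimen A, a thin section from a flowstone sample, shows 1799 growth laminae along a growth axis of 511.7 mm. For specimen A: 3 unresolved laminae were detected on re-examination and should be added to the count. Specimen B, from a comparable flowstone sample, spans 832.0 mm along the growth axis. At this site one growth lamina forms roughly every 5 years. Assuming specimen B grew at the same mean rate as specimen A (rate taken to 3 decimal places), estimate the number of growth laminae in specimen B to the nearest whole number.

Specimen A: true growth lamina count = 1799 + 3 = 1802.
Specimen A: multiplying by 5 years per growth lamina: 1802 × 5 = 9010 years.
A: 511.7 mm over 9010 years gives 511.7 / 9010 ≈ 0.057 mm/yr.
Specimen B: 832.0 mm / 0.057 mm per year = 14596.49 years; at 5 years per growth lamina that is 14596.49 / 5 ≈ 2919 growth laminae.

2919 growth laminae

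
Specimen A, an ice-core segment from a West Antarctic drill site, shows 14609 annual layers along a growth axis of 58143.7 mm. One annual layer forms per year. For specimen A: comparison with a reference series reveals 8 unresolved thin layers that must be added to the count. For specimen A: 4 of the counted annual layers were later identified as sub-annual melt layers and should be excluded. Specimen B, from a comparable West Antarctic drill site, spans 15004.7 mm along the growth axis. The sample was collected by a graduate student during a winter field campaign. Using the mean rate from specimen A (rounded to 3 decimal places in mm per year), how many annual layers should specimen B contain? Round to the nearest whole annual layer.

3771 annual layers

Specimen A: adjusted count: 14609 − 4 + 8 = 14613 annual layers.
A: Extension rate ≈ 58143.7 / 14613 = 3.979 mm/yr.
Specimen B: 15004.7 mm / 3.979 mm per year = 3770.97 years ≈ 3771 annual layers.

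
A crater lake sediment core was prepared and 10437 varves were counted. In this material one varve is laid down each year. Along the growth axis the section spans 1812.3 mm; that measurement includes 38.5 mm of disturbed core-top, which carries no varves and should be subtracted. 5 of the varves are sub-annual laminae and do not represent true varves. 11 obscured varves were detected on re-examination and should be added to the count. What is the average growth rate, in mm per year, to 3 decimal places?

True varve count = 10437 − 5 + 11 = 10443.
Net length = 1812.3 − 38.5 = 1773.8 mm.
1773.8 mm over 10443 years gives 1773.8 / 10443 ≈ 0.170 mm per year.

0.170 mm per year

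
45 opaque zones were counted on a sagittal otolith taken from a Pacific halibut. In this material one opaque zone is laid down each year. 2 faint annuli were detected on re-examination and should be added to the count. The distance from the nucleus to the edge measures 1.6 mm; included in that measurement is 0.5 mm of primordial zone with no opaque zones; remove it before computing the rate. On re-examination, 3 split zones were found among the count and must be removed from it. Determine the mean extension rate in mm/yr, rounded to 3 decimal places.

0.025 mm/yr

After corrections the count is 45 − 3 + 2 = 44 opaque zones.
Net length = 1.6 − 0.5 = 1.1 mm.
Extension rate ≈ 1.1 / 44 = 0.025 mm/yr.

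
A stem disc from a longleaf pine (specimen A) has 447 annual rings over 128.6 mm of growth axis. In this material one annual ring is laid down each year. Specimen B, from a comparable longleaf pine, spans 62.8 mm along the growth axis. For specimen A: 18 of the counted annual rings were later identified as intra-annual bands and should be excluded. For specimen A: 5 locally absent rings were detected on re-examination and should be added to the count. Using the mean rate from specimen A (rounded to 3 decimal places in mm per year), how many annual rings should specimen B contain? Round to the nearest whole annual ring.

212 annual rings

Specimen A: after corrections the count is 447 − 18 + 5 = 434 annual rings.
A: Extension rate ≈ 128.6 / 434 = 0.296 mm/yr.
Specimen B: 62.8 mm / 0.296 mm per year = 212.16 years ≈ 212 annual rings.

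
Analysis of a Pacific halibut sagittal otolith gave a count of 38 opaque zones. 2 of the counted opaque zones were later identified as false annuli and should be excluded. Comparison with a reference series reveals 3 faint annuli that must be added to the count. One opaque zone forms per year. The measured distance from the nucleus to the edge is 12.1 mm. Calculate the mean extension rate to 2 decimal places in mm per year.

0.31 mm per year

After corrections the count is 38 − 2 + 3 = 39 opaque zones.
Extension rate ≈ 12.1 / 39 = 0.31 mm per year.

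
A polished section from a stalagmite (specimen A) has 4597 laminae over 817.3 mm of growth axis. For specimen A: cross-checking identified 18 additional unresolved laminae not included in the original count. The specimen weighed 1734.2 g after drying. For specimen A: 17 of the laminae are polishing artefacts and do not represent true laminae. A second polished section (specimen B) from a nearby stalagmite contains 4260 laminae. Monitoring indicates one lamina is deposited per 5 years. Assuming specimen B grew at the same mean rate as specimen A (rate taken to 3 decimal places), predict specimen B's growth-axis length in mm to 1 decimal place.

Specimen A: correcting the raw count gives 4597 − 17 + 18 = 4598 true laminae.
Specimen A: 4598 laminae at 5 years each span 4598 × 5 = 22990 years.
A: 817.3 mm over 22990 years gives 817.3 / 22990 ≈ 0.036 mm/year.
Specimen B: 4260 laminae at 5 years each span 4260 × 5 = 21300 years. Length of B = 0.036 × 21300 = 766.8 mm.

766.8 mm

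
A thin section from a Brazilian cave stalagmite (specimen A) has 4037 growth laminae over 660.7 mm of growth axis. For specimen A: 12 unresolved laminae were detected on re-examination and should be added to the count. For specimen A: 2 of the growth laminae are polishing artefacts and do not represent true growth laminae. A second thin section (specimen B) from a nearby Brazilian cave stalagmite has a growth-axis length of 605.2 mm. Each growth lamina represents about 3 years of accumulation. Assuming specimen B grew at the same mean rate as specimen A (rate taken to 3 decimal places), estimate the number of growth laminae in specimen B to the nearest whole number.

Specimen A: adjusted count: 4037 − 2 + 12 = 4047 growth laminae.
Specimen A: multiplying by 3 years per growth lamina: 4047 × 3 = 12141 years.
A: Mean rate = 660.7 mm / 12141 years ≈ 0.054 mm/year.
Specimen B: 605.2 mm / 0.054 mm per year = 11207.41 years; at 3 years per growth lamina that is 11207.41 / 3 ≈ 3736 growth laminae.

3736 growth laminae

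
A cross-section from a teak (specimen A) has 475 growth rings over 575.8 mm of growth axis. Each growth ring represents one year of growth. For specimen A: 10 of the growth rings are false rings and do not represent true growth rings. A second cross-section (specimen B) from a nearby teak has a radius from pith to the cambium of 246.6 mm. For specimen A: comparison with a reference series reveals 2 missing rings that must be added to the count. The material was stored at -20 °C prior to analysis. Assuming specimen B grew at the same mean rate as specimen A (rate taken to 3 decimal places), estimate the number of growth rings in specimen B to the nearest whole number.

200 growth rings

Specimen A: adjusted count: 475 − 10 + 2 = 467 growth rings.
A: Mean rate = 575.8 mm / 467 years ≈ 1.233 mm/year.
B spans 246.6 / 1.233 = 200.00 years ≈ 200 growth rings.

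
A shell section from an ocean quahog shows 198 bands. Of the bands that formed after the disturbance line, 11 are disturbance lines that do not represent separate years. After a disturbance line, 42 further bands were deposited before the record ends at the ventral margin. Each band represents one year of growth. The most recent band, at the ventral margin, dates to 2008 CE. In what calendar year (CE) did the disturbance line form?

42 bands post-date the disturbance line.
42 − 11 false = 31 true bands after the disturbance line.
The band at the ventral margin is 2008 CE, so the disturbance line dates to 2008 − 31 = 1977 CE.

1977 CE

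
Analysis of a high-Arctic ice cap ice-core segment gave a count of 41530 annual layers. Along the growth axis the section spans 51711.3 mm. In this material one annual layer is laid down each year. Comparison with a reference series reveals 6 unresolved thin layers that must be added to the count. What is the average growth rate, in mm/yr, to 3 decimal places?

1.245 mm/yr

After corrections the count is 41530 + 6 = 41536 annual layers.
51711.3 mm over 41536 years gives 51711.3 / 41536 ≈ 1.245 mm/yr.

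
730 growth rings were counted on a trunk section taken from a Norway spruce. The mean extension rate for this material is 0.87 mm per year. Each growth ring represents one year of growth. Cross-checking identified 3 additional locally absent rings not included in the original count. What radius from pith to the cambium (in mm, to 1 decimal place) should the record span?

Adjusted count: 730 + 3 = 733 growth rings.
Length ≈ 0.87 × 733 = 637.7 mm.

637.7 mm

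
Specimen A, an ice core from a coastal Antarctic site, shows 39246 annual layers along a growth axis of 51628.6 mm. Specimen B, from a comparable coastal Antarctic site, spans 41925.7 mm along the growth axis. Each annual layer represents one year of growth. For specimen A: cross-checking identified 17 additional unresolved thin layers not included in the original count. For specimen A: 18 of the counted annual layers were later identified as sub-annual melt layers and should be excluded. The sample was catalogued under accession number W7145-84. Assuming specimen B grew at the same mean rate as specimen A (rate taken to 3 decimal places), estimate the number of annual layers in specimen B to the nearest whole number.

Specimen A: adjusted count: 39246 − 18 + 17 = 39245 annual layers.
A: Extension rate ≈ 51628.6 / 39245 = 1.316 mm/yr.
B spans 41925.7 / 1.316 = 31858.43 years ≈ 31858 annual layers.

31858 annual layers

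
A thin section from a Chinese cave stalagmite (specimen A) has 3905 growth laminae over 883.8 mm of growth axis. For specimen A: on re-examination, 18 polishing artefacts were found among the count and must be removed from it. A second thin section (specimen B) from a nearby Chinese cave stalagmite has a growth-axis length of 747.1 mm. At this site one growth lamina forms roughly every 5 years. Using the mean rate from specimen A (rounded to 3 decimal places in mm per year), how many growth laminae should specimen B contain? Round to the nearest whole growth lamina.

3320 growth laminae

Specimen A: adjusted count: 3905 − 18 = 3887 growth laminae.
Specimen A: at 5 years per growth lamina, 3887 × 5 = 19435 years.
A: Extension rate ≈ 883.8 / 19435 = 0.045 mm/yr.
B spans 747.1 / 0.045 = 16602.22 years; at 5 years per growth lamina that is 16602.22 / 5 ≈ 3320 growth laminae.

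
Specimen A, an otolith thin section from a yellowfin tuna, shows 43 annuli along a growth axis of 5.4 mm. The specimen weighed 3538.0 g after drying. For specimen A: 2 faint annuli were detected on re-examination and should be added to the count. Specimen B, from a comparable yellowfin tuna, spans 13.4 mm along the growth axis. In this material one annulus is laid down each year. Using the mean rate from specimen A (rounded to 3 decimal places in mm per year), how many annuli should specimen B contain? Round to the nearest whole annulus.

Specimen A: after corrections the count is 43 + 2 = 45 annuli.
A: 5.4 mm over 45 years gives 5.4 / 45 ≈ 0.120 mm/yr.
For B, 13.4 / 0.120 = 111.67 years ≈ 112 annuli.

112 annuli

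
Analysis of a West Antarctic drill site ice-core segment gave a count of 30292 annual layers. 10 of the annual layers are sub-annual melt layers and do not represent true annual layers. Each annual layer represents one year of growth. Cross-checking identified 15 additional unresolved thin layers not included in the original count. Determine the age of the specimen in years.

After corrections the count is 30292 − 10 + 15 = 30297 annual layers.
With a one-to-one annual layer periodicity this is 30297 years.

30297 years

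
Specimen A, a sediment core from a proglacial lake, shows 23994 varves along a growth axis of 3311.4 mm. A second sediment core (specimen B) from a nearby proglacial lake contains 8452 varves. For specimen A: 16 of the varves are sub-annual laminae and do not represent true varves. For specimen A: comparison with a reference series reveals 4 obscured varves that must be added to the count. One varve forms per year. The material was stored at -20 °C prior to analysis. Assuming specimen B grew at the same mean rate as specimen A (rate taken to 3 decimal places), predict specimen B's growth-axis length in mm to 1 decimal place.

Specimen A: correcting the raw count gives 23994 − 16 + 4 = 23982 true varves.
A: 3311.4 mm over 23982 years gives 3311.4 / 23982 ≈ 0.138 mm per year.
Length of B = 0.138 × 8452 = 1166.4 mm.

1166.4 mm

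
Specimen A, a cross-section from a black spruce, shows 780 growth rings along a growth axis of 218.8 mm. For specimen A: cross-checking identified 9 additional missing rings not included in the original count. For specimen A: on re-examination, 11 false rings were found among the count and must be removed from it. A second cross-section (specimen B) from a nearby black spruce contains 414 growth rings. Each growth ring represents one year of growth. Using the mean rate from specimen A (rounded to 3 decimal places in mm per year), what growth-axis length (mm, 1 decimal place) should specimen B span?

116.3 mm

Specimen A: adjusted count: 780 − 11 + 9 = 778 growth rings.
A: 218.8 mm over 778 years gives 218.8 / 778 ≈ 0.281 mm/year.
For B, 0.281 mm/year × 414 years = 116.3 mm.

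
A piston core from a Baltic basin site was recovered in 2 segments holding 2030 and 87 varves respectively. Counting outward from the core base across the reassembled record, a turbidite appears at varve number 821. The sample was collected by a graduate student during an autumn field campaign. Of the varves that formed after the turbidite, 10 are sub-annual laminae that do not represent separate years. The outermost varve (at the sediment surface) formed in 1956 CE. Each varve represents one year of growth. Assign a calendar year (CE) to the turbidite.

Total varves = 2030 + 87 = 2117.
Between varve 821 and the sediment surface there are 2117 − 821 = 1296 varves.
Removing the 10 false varves leaves 1296 − 10 = 1286 true varves beyond the turbidite.
The varve at the sediment surface is 1956 CE, so the turbidite dates to 1956 − 1286 = 670 CE.

670 CE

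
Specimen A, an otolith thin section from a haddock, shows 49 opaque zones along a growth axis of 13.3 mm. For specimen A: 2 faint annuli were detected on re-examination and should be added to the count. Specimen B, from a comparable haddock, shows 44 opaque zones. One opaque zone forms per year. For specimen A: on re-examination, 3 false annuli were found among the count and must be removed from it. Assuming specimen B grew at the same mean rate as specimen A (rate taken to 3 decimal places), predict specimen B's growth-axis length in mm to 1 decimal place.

12.2 mm

Specimen A: adjusted count: 49 − 3 + 2 = 48 opaque zones.
A: Extension rate ≈ 13.3 / 48 = 0.277 mm/year.
B's length ≈ 0.277 × 44 = 12.2 mm.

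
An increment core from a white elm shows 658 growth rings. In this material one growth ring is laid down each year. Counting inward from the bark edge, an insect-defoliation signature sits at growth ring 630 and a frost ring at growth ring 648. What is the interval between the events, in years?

Separation: 648 − 630 = 18 growth rings.
At one growth ring per year, 18 years elapsed between them.

18 years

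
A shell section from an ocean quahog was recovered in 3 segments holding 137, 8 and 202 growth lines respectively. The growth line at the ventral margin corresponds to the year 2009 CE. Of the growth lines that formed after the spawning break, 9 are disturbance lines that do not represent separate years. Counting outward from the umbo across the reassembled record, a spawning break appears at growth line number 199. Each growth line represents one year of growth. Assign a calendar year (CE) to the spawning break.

1870 CE

Total growth lines = 137 + 8 + 202 = 347.
347 − 199 = 148 growth lines lie beyond the spawning break toward the ventral margin.
Removing the 9 false growth lines leaves 148 − 9 = 139 true growth lines beyond the spawning break.
2009 − 139 = 1870 CE.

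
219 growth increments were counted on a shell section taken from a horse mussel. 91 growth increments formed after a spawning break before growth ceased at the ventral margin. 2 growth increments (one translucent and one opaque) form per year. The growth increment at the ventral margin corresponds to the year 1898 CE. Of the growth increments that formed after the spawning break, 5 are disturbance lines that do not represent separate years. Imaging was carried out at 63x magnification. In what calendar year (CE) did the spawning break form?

1855 CE

There are 91 growth increments younger than the spawning break.
91 − 5 false = 86 true growth increments after the spawning break.
With 2 growth increments per year, 86 / 2 = 43 years.
Counting back 43 years from 1898 CE places the spawning break in 1898 − 43 = 1855 CE.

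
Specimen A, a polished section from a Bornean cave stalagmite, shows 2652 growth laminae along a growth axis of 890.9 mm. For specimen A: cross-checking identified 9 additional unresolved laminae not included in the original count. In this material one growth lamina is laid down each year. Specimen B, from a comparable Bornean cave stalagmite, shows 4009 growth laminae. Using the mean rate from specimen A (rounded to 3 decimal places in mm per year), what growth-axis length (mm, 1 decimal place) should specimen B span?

Specimen A: correcting the raw count gives 2652 + 9 = 2661 true growth laminae.
A: 890.9 mm over 2661 years gives 890.9 / 2661 ≈ 0.335 mm/yr.
For B, 0.335 mm/year × 4009 years = 1343.0 mm.

1343.0 mm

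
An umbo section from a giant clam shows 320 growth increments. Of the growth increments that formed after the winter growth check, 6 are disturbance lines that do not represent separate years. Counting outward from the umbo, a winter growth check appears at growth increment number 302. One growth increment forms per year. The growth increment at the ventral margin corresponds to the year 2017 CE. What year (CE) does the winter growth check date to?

Between growth increment 302 and the ventral margin there are 320 − 302 = 18 growth increments.
Removing the 6 false growth increments leaves 18 − 6 = 12 true growth increments beyond the winter growth check.
Counting back 12 years from 2017 CE places the winter growth check in 2017 − 12 = 2005 CE.

2005 CE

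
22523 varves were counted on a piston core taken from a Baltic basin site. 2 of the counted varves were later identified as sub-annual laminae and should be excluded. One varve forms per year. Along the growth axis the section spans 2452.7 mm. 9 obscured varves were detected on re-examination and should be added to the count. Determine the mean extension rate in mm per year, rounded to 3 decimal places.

0.109 mm per year

True varve count = 22523 − 2 + 9 = 22530.
Extension rate ≈ 2452.7 / 22530 = 0.109 mm per year.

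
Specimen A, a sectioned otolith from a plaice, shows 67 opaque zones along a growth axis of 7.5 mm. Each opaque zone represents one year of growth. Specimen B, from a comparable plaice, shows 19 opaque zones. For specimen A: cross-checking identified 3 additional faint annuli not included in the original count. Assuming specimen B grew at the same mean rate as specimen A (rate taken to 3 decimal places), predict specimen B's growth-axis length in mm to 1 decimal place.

Specimen A: true opaque zone count = 67 + 3 = 70.
A: 7.5 mm over 70 years gives 7.5 / 70 ≈ 0.107 mm/yr.
For B, 0.107 mm/year × 19 years = 2.0 mm.

2.0 mm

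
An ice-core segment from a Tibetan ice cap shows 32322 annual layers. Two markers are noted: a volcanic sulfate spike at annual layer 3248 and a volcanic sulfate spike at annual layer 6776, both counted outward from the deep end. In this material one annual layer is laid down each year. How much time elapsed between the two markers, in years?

3528 yr

6776 − 3248 = 3528 annual layers lie between the two events.
One annual layer per year makes the interval 3528 years.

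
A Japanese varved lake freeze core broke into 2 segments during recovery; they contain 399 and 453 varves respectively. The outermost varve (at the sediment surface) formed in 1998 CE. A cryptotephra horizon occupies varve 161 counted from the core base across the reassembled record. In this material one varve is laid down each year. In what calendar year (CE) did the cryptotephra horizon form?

Total varves = 399 + 453 = 852.
Between varve 161 and the sediment surface there are 852 − 161 = 691 varves.
1998 − 691 = 1307 CE.

1307 CE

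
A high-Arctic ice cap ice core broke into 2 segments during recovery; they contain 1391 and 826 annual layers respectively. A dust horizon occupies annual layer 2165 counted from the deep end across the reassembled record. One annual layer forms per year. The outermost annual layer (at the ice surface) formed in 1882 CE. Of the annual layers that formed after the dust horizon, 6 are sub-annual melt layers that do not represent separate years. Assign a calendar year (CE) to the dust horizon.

1836 CE

Total annual layers = 1391 + 826 = 2217.
The dust horizon sits at annual layer 2165 from the deep end, so 2217 − 2165 = 52 annual layers formed after it.
Removing the 6 false annual layers leaves 52 − 6 = 46 true annual layers beyond the dust horizon.
The annual layer at the ice surface is 1882 CE, so the dust horizon dates to 1882 − 46 = 1836 CE.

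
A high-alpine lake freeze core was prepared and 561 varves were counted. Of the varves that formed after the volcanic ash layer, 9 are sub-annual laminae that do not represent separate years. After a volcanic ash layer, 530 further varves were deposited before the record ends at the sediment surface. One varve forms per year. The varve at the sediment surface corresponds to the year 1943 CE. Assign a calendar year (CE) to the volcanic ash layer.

There are 530 varves younger than the volcanic ash layer.
530 − 9 false = 521 true varves after the volcanic ash layer.
The varve at the sediment surface is 1943 CE, so the volcanic ash layer dates to 1943 − 521 = 1422 CE.

1422 CE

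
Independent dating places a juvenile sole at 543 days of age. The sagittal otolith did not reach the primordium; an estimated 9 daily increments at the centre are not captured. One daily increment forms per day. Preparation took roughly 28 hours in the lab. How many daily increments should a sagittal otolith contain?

At one daily increment per day, 543 days correspond to 543 daily increments.
Less the 9 uncaptured daily increments: 543 − 9 = 534.

534 daily increments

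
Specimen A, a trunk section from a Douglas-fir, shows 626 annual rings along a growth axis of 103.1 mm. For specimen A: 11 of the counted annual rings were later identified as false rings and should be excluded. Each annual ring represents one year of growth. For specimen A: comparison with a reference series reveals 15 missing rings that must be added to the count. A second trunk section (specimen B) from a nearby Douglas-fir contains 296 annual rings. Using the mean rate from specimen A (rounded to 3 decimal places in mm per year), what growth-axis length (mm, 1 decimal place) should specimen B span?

48.5 mm

Specimen A: correcting the raw count gives 626 − 11 + 15 = 630 true annual rings.
A: Mean rate = 103.1 mm / 630 years ≈ 0.164 mm/year.
B's length ≈ 0.164 × 296 = 48.5 mm.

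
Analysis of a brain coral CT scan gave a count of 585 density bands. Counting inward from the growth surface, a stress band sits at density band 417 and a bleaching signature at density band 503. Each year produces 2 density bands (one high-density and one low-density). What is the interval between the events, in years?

43 years

Separation: 503 − 417 = 86 density bands.
With 2 density bands per year, 86 / 2 = 43 years.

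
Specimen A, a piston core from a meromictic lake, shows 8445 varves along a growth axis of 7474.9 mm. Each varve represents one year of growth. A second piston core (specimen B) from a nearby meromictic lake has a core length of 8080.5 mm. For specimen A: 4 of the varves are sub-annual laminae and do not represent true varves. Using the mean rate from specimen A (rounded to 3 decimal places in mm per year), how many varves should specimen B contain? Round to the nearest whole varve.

9120 varves

Specimen A: after corrections the count is 8445 − 4 = 8441 varves.
A: Extension rate ≈ 7474.9 / 8441 = 0.886 mm/year.
For B, 8080.5 / 0.886 = 9120.20 years ≈ 9120 varves.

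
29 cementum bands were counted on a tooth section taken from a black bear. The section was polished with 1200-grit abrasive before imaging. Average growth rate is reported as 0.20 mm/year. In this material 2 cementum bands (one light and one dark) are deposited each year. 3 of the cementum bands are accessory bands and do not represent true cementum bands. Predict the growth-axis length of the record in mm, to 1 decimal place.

True cementum band count = 29 − 3 = 26.
Dividing by 2 cementum bands per year: 26 / 2 = 13 years.
13 years at 0.20 mm/year gives 0.20 × 13 = 2.6 mm.

2.6 mm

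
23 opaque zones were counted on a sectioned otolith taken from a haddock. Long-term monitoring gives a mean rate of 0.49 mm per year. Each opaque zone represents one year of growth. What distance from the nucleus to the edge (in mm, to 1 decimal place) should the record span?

23 years of growth are recorded.
Predicted length = 0.49 mm/year × 23 years = 11.3 mm.

11.3 mm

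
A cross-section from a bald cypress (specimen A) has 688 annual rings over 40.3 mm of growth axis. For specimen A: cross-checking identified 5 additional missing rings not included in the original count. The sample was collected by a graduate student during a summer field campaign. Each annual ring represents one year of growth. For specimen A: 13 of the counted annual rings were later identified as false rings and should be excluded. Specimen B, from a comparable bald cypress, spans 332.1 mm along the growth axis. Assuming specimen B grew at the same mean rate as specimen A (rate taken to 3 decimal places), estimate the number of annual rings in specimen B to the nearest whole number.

5629 annual rings

Specimen A: correcting the raw count gives 688 − 13 + 5 = 680 true annual rings.
A: Mean rate = 40.3 mm / 680 years ≈ 0.059 mm/yr.
B spans 332.1 / 0.059 = 5628.81 years ≈ 5629 annual rings.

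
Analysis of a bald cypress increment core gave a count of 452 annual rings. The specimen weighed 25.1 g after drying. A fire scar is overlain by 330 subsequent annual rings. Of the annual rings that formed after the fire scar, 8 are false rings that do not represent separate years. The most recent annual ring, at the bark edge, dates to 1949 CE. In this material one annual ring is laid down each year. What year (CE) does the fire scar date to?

1627 CE

330 annual rings formed after the fire scar.
330 − 8 false = 322 true annual rings after the fire scar.
The annual ring at the bark edge is 1949 CE, so the fire scar dates to 1949 − 322 = 1627 CE.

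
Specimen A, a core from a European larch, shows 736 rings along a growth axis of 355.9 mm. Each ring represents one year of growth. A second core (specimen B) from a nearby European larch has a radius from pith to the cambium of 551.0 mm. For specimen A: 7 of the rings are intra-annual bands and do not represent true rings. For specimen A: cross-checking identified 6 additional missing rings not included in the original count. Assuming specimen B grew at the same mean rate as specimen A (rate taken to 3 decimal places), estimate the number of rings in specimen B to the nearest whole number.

Specimen A: true ring count = 736 − 7 + 6 = 735.
A: Mean rate = 355.9 mm / 735 years ≈ 0.484 mm/yr.
B spans 551.0 / 0.484 = 1138.43 years ≈ 1138 rings.

1138 rings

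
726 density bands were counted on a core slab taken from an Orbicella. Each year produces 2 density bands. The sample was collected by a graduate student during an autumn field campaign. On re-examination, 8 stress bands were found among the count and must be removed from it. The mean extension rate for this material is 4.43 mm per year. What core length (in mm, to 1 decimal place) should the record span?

1590.4 mm

After corrections the count is 726 − 8 = 718 density bands.
Dividing by 2 density bands per year: 718 / 2 = 359 years.
Length ≈ 4.43 × 359 = 1590.4 mm.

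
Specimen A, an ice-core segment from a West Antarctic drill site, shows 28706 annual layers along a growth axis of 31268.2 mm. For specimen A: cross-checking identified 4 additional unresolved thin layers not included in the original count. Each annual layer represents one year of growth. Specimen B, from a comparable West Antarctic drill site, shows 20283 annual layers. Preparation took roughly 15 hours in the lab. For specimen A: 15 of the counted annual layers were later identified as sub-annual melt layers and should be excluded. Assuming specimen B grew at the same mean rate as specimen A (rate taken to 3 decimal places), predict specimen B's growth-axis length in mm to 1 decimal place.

Specimen A: correcting the raw count gives 28706 − 15 + 4 = 28695 true annual layers.
A: 31268.2 mm over 28695 years gives 31268.2 / 28695 ≈ 1.090 mm/yr.
Length of B = 1.090 × 20283 = 22108.5 mm.

22108.5 mm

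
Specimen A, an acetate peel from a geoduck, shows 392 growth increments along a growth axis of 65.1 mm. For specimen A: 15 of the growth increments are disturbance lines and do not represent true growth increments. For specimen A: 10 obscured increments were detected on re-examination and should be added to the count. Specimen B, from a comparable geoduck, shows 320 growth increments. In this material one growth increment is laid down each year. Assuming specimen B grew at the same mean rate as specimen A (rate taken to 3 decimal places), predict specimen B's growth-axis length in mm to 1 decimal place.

Specimen A: true growth increment count = 392 − 15 + 10 = 387.
A: Extension rate ≈ 65.1 / 387 = 0.168 mm/year.
For B, 0.168 mm/year × 320 years = 53.8 mm.

53.8 mm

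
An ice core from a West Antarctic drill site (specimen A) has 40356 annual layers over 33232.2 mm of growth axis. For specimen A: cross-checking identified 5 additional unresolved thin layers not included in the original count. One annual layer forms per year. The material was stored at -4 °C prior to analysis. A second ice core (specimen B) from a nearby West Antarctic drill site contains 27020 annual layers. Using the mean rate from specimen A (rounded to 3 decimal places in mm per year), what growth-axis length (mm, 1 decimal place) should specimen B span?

Specimen A: correcting the raw count gives 40356 + 5 = 40361 true annual layers.
A: Mean rate = 33232.2 mm / 40361 years ≈ 0.823 mm/year.
For B, 0.823 mm/year × 27020 years = 22237.5 mm.

22237.5 mm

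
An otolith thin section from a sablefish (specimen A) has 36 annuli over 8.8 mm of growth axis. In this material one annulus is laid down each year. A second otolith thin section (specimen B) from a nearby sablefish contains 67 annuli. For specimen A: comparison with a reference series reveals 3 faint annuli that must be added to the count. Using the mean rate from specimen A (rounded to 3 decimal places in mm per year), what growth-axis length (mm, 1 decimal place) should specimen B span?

15.1 mm

Specimen A: adjusted count: 36 + 3 = 39 annuli.
A: Mean rate = 8.8 mm / 39 years ≈ 0.226 mm/year.
Length of B = 0.226 × 67 = 15.1 mm.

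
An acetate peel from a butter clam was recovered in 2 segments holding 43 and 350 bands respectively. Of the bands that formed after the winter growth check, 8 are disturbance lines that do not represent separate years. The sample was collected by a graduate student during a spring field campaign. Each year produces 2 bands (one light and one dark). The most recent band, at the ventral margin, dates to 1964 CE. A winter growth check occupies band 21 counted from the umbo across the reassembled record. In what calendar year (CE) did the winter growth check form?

Total bands = 43 + 350 = 393.
Between band 21 and the ventral margin there are 393 − 21 = 372 bands.
Removing the 8 false bands leaves 372 − 8 = 364 true bands beyond the winter growth check.
With 2 bands per year, 364 / 2 = 182 years.
Counting back 182 years from 1964 CE places the winter growth check in 1964 − 182 = 1782 CE.

1782 CE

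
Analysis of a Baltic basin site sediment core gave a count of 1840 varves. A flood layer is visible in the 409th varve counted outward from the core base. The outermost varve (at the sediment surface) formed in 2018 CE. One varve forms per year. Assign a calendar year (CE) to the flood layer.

1840 − 409 = 1431 varves lie beyond the flood layer toward the sediment surface.
The varve at the sediment surface is 2018 CE, so the flood layer dates to 2018 − 1431 = 587 CE.

587 CE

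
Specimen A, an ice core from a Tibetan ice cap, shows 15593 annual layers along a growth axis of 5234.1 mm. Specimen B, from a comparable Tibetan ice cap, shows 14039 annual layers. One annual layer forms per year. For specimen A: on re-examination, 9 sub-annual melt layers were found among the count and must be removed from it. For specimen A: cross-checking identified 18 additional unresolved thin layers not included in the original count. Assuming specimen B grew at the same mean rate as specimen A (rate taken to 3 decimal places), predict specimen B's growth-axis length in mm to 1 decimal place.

Specimen A: adjusted count: 15593 − 9 + 18 = 15602 annual layers.
A: 5234.1 mm over 15602 years gives 5234.1 / 15602 ≈ 0.335 mm/yr.
B's length ≈ 0.335 × 14039 = 4703.1 mm.

4703.1 mm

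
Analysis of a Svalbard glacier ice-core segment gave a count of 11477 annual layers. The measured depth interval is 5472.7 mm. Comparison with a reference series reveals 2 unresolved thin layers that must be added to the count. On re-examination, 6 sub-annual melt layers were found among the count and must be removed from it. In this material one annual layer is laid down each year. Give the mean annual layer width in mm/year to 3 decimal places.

True annual layer count = 11477 − 6 + 2 = 11473.
5472.7 mm over 11473 years gives 5472.7 / 11473 ≈ 0.477 mm/year.

0.477 mm/year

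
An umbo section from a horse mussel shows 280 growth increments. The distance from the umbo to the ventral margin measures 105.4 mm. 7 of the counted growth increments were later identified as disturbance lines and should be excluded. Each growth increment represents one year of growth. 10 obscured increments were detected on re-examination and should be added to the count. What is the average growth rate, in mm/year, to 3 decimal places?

True growth increment count = 280 − 7 + 10 = 283.
Mean rate = 105.4 mm / 283 years ≈ 0.372 mm/year.

0.372 mm/year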